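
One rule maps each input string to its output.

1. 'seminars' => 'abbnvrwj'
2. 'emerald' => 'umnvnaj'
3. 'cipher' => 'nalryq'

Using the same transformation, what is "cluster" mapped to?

Each output is the input with this applied: shift every letter 9 places forward in the alphabet (wrapping around), then move the last 2 characters to the front (rotate right by 2).
Doing the same to "cluster": "naludbc".

naludbc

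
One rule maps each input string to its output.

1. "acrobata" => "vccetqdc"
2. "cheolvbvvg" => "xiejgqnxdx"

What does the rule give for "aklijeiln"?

npcmnklgk

The rule is to move the last 2 characters to the front (rotate right by 2), then shift every letter 2 places forward in the alphabet (wrapping around).
On "aklijeiln": the first step gives "lnaklijei", and the second then gives "npcmnklgk".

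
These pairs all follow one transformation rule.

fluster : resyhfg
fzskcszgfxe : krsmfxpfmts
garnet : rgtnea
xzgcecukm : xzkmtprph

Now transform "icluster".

revpyhfg

The pattern: move the last 2 characters to the front (rotate right by 2), then shift every letter 13 places forward in the alphabet (wrapping around) — i.e. ROT13.
On "icluster": the first step gives "ericlust", and the second then gives "revpyhfg".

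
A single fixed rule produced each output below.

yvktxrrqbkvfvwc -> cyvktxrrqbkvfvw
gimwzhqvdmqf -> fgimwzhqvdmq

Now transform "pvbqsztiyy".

In each case the input is transformed by: move the last character to the front.
For "pvbqsztiyy" the result is "ypvbqsztiy".

ypvbqsztiy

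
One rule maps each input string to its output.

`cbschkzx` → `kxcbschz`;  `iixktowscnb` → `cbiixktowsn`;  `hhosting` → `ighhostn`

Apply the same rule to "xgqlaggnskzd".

In each case the input is transformed by: move the last 2 characters to the front (rotate right by 2), then swap the first and last characters.
"xgqlaggnskzd" → "zdxgqlaggnsk" → "kdxgqlaggnsz".

kdxgqlaggnsz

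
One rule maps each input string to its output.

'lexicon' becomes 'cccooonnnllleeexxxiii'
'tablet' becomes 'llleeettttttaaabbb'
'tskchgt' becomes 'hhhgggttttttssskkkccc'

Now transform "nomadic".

Rule — move the last 3 characters to the front (rotate right by 3), then repeat every character 3 times.
Applying both steps to "nomadic": "dicnoma", then "dddiiicccnnnooommmaaa".

dddiiicccnnnooommmaaa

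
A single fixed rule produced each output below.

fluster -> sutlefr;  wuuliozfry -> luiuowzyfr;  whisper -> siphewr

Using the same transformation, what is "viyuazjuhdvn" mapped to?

uyaizvjnuvhd

The pattern: move the first 3 characters to the end (rotate left by 3), then take characters alternately from the front and the back (1st, last, 2nd, 2nd-last, ...).
Applying both steps to "viyuazjuhdvn": "uazjuhdvnviy", then "uyaizvjnuvhd".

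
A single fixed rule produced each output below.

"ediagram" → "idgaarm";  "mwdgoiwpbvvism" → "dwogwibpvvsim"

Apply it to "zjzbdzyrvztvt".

In each case the input is transformed by: delete the first character, then swap each adjacent pair of characters (1↔2, 3↔4, ...).
Starting from "zjzbdzyrvztvt": after the first operation, "jzbdzyrvztvt"; after the second, "zjdbyzvrtztv".

zjdbyzvrtztv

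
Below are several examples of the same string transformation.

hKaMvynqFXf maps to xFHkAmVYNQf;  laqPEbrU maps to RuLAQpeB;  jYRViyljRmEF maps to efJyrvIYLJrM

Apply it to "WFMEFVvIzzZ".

The transformation: flip the case of every letter, then move the last 2 characters to the front (rotate right by 2).
Applying both steps to "WFMEFVvIzzZ": "wfmefvViZZz", then "ZzwfmefvViZ".

ZzwfmefvViZ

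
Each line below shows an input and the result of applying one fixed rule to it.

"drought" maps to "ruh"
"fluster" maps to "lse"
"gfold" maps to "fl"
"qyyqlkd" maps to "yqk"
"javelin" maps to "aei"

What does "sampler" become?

Rule — keep every other character starting from the second (positions 2nd, 4th, 6th, ...).
On "sampler" that produces "ape".

ape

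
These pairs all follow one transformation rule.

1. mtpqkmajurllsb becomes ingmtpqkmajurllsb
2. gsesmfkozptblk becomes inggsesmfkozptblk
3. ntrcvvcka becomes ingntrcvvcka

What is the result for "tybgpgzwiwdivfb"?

ingtybgpgzwiwdivfb

In each case the input is transformed by: prepend "ing".
Applying that to "tybgpgzwiwdivfb" gives "ingtybgpgzwiwdivfb".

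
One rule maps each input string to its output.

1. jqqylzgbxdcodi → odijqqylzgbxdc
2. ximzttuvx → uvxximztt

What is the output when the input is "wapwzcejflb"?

In each case the input is transformed by: move the last 3 characters to the front (rotate right by 3).
Doing the same to "wapwzcejflb": "flbwapwzcej".

flbwapwzcej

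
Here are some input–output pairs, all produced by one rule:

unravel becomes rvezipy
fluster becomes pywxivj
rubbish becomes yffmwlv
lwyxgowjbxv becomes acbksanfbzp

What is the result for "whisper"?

lmwtiva

In each case the input is transformed by: move the first character to the end, then shift every letter 4 places forward in the alphabet (wrapping around).
For "whisper", step one produces "hisperw"; step two turns that into "lmwtiva".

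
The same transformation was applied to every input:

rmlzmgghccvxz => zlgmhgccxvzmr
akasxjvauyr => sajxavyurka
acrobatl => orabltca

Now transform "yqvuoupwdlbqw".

The pattern: swap each adjacent pair of characters (1↔2, 3↔4, ...), then move the first 2 characters to the end (rotate left by 2).
On "yqvuoupwdlbqw": the first step gives "qyuvuowpldqbw", and the second then gives "uvuowpldqbwqy".
(Check on "acrobatl": → "caorablt" → "orabltca" ✓)

uvuowpldqbwqy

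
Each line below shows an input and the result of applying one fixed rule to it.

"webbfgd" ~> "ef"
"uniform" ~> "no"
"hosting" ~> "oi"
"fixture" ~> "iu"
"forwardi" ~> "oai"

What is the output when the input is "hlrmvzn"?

What's happening: keep one character in every 3, starting at position 2 (positions 2nd, 5th, 8th, ...).
On "hlrmvzn" that produces "lv".

lv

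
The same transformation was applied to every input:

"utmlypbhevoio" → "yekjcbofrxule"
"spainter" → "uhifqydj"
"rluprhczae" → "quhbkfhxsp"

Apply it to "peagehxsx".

infuqwuxn

In each case the input is transformed by: shift every letter 10 places backward in the alphabet (wrapping around), then move the last 2 characters to the front (rotate right by 2).
"peagehxsx" → "fuqwuxnin" → "infuqwuxn".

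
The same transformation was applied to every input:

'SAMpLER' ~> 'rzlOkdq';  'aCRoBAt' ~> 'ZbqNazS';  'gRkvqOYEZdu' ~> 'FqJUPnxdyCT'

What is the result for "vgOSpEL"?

The pattern: flip the case of every letter, then shift every letter 1 place backward in the alphabet (wrapping around).
"vgOSpEL" → "VGosPel" → "UFnrOdk".

UFnrOdk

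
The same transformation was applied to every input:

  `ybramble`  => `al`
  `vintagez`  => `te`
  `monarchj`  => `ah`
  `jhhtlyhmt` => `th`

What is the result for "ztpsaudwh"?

Rule — keep one character in every 3, starting at position 1 (positions 1st, 4th, 7th, ...), then delete the first character.
For "ztpsaudwh" the result is "sd".

sd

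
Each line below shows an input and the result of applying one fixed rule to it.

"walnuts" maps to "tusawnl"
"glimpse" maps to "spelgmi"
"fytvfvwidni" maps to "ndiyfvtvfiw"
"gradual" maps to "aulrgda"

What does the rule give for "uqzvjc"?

zcjquv

In each case the input is transformed by: swap each adjacent pair of characters (1↔2, 3↔4, ...), then move the last 3 characters to the front (rotate right by 3).
Applying both steps to "uqzvjc": "quvzcj", then "zcjquv".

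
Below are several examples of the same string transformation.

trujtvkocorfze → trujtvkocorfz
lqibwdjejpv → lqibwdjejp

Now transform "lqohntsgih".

lqohntsgi

Rule — delete the last character.
So "lqohntsgih" becomes "lqohntsgi".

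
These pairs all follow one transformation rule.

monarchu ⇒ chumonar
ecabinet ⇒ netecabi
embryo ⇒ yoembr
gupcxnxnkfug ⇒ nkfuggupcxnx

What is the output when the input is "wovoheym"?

eymwovoh

What's happening: swap the front and back halves of the string, then move the first character to the end.
Working it through for "wovoheym": intermediate "heymwovo", final "eymwovoh".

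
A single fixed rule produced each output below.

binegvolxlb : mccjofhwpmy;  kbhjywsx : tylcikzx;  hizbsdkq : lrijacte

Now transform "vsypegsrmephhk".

ilwtzqfhtsnfqi

In each case the input is transformed by: move the last 2 characters to the front (rotate right by 2), then shift every letter 1 place forward in the alphabet (wrapping around).
Starting from "vsypegsrmephhk": after the first operation, "hkvsypegsrmeph"; after the second, "ilwtzqfhtsnfqi".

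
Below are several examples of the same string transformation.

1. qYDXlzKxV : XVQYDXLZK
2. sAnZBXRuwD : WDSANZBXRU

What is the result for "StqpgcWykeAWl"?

WLSTQPGCWYKEA

The transformation: move the last 2 characters to the front (rotate right by 2), then convert every letter to uppercase.
Working it through for "StqpgcWykeAWl": intermediate "WlStqpgcWykeA", final "WLSTQPGCWYKEA".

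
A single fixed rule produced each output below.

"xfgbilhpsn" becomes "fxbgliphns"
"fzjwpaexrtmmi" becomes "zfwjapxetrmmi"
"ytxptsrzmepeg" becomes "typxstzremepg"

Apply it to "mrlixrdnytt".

rmilrxndtyt

The rule is to swap each adjacent pair of characters (1↔2, 3↔4, ...).
Doing the same to "mrlixrdnytt": "rmilrxndtyt".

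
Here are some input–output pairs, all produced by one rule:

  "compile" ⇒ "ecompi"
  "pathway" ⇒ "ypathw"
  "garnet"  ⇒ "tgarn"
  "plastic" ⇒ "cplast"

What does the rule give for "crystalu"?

Rule — move the last character to the front, then delete the last character.
For "crystalu", step one produces "ucrystal"; step two turns that into "ucrysta".

ucrysta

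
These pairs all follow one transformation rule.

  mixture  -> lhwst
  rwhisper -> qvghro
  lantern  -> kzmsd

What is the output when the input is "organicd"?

nqfzmh

The transformation: shift every letter 1 place backward in the alphabet (wrapping around), then delete the last 2 characters.
Applying both steps to "organicd": "nqfzmhbc", then "nqfzmh".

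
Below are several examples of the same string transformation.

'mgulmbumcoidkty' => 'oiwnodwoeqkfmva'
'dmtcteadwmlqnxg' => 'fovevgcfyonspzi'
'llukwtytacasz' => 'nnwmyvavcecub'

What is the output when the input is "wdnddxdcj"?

yfpffzfel

In each case the input is transformed by: shift every letter 2 places forward in the alphabet (wrapping around).
Doing the same to "wdnddxdcj": "yfpffzfel".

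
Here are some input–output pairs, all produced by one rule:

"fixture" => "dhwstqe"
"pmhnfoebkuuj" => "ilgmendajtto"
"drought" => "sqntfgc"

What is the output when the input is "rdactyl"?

In each case the input is transformed by: swap the first and last characters, then shift every letter 1 place backward in the alphabet (wrapping around).
For "rdactyl", step one produces "ldactyr"; step two turns that into "kczbsxq".

kczbsxq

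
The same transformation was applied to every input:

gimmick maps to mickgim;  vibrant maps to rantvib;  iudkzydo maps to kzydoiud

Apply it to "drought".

ughtdro

The transformation: move the first 3 characters to the end (rotate left by 3).
On "drought" that produces "ughtdro".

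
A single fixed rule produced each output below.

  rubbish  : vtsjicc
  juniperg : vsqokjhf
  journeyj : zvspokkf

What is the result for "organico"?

sppojhdb

The transformation: shift every letter 1 place forward in the alphabet (wrapping around), then sort the characters into reverse alphabetical order.
On "organico": the first step gives "pshbojdp", and the second then gives "sppojhdb".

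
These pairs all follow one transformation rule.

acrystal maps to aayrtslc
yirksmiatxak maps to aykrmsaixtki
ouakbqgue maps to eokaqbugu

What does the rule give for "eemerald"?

leemarde

The transformation: swap each adjacent pair of characters (1↔2, 3↔4, ...), then swap the first and last characters.
On "eemerald": the first step gives "eeemardl", and the second then gives "leemarde".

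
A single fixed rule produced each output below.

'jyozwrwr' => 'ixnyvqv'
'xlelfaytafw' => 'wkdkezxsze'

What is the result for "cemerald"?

In each case the input is transformed by: shift every letter 1 place backward in the alphabet (wrapping around), then delete the last character.
"cemerald" → "bdldqzkc" → "bdldqzk".
(Check on "xlelfaytafw": → "wkdkezxszev" → "wkdkezxsze" ✓)

bdldqzk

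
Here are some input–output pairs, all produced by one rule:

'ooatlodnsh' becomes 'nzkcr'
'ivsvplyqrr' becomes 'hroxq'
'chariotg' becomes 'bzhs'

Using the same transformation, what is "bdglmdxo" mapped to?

The pattern: keep every other character starting from the first (positions 1st, 3rd, 5th, ...), then shift every letter 1 place backward in the alphabet (wrapping around).
Working it through for "bdglmdxo": intermediate "bgmx", final "aflw".

aflw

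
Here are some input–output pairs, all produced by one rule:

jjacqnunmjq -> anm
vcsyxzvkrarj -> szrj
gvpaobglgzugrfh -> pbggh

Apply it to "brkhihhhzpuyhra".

Each output is the input with this applied: keep one character in every 3, starting at position 3 (positions 3rd, 6th, 9th, ...).
Doing the same to "brkhihhhzpuyhra": "khzya".

khzya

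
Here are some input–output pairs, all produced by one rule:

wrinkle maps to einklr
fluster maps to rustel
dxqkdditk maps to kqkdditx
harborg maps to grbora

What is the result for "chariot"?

The transformation: delete the first character, then swap the first and last characters.
Working it through for "chariot": intermediate "hariot", final "tarioh".

tarioh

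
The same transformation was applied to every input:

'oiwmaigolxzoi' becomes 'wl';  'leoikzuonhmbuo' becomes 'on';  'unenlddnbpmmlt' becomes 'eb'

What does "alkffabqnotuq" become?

Rule — keep every other character starting from the first (positions 1st, 3rd, 5th, ...), then keep one character in every 3, starting at position 2 (positions 2nd, 5th, 8th, ...).
On "alkffabqnotuq" that produces "kn".

kn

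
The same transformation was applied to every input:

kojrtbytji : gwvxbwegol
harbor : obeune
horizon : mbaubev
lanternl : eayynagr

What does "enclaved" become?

Looking at the pairs, the operation is to move the last 3 characters to the front (rotate right by 3), then shift every letter 13 places forward in the alphabet (wrapping around) — i.e. ROT13.
Applying both steps to "enclaved": "vedencla", then "irqrapyn".

irqrapyn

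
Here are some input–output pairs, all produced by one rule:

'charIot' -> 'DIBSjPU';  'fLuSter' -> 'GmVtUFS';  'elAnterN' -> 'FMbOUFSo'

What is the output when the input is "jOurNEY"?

KpVSofz

The transformation: shift every letter 1 place forward in the alphabet (wrapping around), then flip the case of every letter.
On "jOurNEY": the first step gives "kPvsOFZ", and the second then gives "KpVSofz".
(Check on "charIot": → "dibsJpu" → "DIBSjPU" ✓)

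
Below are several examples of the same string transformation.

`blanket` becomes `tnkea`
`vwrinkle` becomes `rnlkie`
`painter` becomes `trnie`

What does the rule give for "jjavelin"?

The transformation: delete the first 2 characters, then sort the characters into reverse alphabetical order.
Applying both steps to "jjavelin": "avelin", then "vnliea".

vnliea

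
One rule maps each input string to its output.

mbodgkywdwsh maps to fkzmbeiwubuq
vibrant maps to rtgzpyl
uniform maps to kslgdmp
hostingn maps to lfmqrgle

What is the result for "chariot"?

Looking at the pairs, the operation is to move the last character to the front, then shift every letter 2 places backward in the alphabet (wrapping around).
For "chariot" the result is "rafypgm".

rafypgm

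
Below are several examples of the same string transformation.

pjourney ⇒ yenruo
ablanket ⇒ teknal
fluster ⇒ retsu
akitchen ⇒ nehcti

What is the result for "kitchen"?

The rule is to reverse the string, then delete the last 2 characters.
Starting from "kitchen": after the first operation, "nehctik"; after the second, "nehct".

nehct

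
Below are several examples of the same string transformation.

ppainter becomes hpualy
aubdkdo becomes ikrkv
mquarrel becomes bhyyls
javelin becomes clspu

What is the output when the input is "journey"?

Rule — shift every letter 7 places forward in the alphabet (wrapping around), then delete the first 2 characters.
"journey" → "byulf".

byulf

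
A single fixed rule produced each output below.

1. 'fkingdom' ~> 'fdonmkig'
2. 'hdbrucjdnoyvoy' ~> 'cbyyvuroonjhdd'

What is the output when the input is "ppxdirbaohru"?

baxurrppoihd

Each output is the input with this applied: sort the characters into reverse alphabetical order, then move the last 2 characters to the front (rotate right by 2).
For "ppxdirbaohru", step one produces "xurrppoihdba"; step two turns that into "baxurrppoihd".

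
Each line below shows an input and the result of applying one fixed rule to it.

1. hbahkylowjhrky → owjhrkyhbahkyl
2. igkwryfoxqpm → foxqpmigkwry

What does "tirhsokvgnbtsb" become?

In each case the input is transformed by: swap the front and back halves of the string.
Doing the same to "tirhsokvgnbtsb": "vgnbtsbtirhsok".

vgnbtsbtirhsok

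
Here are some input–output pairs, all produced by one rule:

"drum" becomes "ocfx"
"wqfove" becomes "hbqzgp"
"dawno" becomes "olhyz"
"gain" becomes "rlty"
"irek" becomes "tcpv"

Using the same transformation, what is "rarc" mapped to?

clcn

The transformation: shift every letter 11 places forward in the alphabet (wrapping around).
On "rarc" that produces "clcn".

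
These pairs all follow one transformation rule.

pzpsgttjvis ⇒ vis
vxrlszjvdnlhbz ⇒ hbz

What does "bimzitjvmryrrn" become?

rrn

In each case the input is transformed by: keep only the last 3 characters.
Applying that to "bimzitjvmryrrn" gives "rrn".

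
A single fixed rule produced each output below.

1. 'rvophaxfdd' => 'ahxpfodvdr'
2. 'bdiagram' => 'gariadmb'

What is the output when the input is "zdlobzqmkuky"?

Looking at the pairs, the operation is to swap the front and back halves of the string, then take characters alternately from the front and the back (1st, last, 2nd, 2nd-last, ...).
On "zdlobzqmkuky": the first step gives "qmkukyzdlobz", and the second then gives "qzmbkoulkdyz".

qzmbkoulkdyz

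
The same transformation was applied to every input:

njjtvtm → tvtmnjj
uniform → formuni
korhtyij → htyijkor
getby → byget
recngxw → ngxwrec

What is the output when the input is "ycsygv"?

In each case the input is transformed by: move the first 3 characters to the end (rotate left by 3).
"ycsygv" → "ygvycs".

ygvycs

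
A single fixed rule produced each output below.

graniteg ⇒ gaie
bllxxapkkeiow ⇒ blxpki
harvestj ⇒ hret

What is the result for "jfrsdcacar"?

jrdaa

What's happening: delete the last character, then keep every other character starting from the first (positions 1st, 3rd, 5th, ...).
On "jfrsdcacar" that produces "jrdaa".
(Check on "graniteg": → "granite" → "gaie" ✓)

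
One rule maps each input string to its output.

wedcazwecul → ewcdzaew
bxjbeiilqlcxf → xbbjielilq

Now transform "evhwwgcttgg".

vewhgwtc

In each case the input is transformed by: swap each adjacent pair of characters (1↔2, 3↔4, ...), then delete the last 3 characters.
Starting from "evhwwgcttgg": after the first operation, "vewhgwtcgtg"; after the second, "vewhgwtc".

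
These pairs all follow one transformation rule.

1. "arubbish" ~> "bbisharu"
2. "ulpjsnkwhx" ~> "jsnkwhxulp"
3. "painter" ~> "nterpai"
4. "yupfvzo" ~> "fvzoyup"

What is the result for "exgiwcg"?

Each output is the input with this applied: move the first 3 characters to the end (rotate left by 3).
"exgiwcg" → "iwcgexg".

iwcgexg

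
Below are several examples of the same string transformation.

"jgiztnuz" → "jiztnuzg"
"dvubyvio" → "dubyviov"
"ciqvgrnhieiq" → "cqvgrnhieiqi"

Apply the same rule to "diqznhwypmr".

What's happening: move the first character to the end, then swap the first and last characters.
"diqznhwypmr" → "iqznhwypmrd" → "dqznhwypmri".
(Check on "dvubyvio": → "vubyviod" → "dubyviov" ✓)

dqznhwypmri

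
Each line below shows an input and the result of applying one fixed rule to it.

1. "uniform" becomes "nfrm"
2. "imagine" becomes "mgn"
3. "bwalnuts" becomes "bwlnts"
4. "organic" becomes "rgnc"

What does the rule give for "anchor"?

What's happening: remove every vowel.
Doing the same to "anchor": "nchr".

nchr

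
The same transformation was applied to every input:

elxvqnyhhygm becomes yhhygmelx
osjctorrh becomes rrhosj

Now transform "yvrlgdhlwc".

Looking at the pairs, the operation is to move the first 3 characters to the end (rotate left by 3), then delete the first 3 characters.
"yvrlgdhlwc" → "lgdhlwcyvr" → "hlwcyvr".

hlwcyvr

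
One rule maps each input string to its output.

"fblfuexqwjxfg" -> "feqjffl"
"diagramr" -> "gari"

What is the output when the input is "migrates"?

rtsi

In each case the input is transformed by: move the first 3 characters to the end (rotate left by 3), then keep every other character starting from the first (positions 1st, 3rd, 5th, ...).
Applying both steps to "migrates": "ratesmig", then "rtsi".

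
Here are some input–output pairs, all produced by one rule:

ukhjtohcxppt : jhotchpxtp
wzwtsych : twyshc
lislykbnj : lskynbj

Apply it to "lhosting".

soitgn

The rule is to delete the first 2 characters, then swap each adjacent pair of characters (1↔2, 3↔4, ...).
"lhosting" → "osting" → "soitgn".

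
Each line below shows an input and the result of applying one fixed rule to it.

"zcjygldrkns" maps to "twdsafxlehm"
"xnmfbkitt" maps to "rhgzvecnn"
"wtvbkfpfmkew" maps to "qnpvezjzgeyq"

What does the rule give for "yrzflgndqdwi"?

sltzfahxkxqc

Each output is the input with this applied: shift every letter 6 places backward in the alphabet (wrapping around).
Doing the same to "yrzflgndqdwi": "sltzfahxkxqc".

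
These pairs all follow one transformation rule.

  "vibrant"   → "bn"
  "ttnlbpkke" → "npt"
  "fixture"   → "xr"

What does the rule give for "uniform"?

ir

The pattern: swap the first and last characters, then keep one character in every 3, starting at position 3 (positions 3rd, 6th, 9th, ...).
Working it through for "uniform": intermediate "mniforu", final "ir".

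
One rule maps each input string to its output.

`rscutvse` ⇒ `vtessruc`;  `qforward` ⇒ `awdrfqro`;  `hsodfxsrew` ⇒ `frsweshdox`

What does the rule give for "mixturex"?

ruxeimtx

In each case the input is transformed by: swap each adjacent pair of characters (1↔2, 3↔4, ...), then swap the front and back halves of the string.
For "mixturex", step one produces "imtxruxe"; step two turns that into "ruxeimtx".
(Check on "qforward": → "fqroawdr" → "awdrfqro" ✓)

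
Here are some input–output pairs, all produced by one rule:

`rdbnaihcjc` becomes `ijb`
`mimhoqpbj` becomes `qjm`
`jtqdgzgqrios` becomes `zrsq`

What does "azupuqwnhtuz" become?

Rule — keep one character in every 3, starting at position 3 (positions 3rd, 6th, 9th, ...), then move the first character to the end.
"azupuqwnhtuz" → "qhzu".

qhzu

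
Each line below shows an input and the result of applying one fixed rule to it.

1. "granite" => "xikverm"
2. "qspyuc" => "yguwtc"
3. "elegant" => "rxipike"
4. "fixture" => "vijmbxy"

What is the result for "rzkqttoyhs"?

lwvdouxxsc

What's happening: move the last 2 characters to the front (rotate right by 2), then shift every letter 4 places forward in the alphabet (wrapping around).
Applying both steps to "rzkqttoyhs": "hsrzkqttoy", then "lwvdouxxsc".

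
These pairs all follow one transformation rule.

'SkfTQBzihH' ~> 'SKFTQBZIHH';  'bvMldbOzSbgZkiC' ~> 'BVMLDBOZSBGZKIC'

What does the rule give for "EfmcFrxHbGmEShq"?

Rule — convert every letter to uppercase.
"EfmcFrxHbGmEShq" → "EFMCFRXHBGMESHQ".

EFMCFRXHBGMESHQ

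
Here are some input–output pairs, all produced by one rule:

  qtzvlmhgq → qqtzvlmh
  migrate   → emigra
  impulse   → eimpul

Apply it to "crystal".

Each output is the input with this applied: move the last 2 characters to the front (rotate right by 2), then delete the first character.
"crystal" → "alcryst" → "lcryst".

lcryst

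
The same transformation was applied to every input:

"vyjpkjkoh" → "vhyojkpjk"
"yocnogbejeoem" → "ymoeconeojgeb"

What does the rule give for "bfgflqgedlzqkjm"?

bmfjgkfqlzqlgde

Each output is the input with this applied: take characters alternately from the front and the back (1st, last, 2nd, 2nd-last, ...).
Applying that to "bfgflqgedlzqkjm" gives "bmfjgkfqlzqlgde".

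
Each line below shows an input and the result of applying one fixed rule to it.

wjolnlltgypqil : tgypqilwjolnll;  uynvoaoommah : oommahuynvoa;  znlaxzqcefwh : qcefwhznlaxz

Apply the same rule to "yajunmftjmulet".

The transformation: swap the front and back halves of the string.
Applying that to "yajunmftjmulet" gives "tjmuletyajunmf".

tjmuletyajunmf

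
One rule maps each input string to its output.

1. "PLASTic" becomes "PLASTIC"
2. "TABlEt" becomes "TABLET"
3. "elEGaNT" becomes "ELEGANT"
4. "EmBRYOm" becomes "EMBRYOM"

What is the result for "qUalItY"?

The pattern: convert every letter to uppercase.
"qUalItY" → "QUALITY".

QUALITY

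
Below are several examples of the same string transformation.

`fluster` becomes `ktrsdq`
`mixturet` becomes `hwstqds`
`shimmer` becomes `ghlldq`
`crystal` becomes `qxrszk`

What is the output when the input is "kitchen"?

In each case the input is transformed by: shift every letter 1 place backward in the alphabet (wrapping around), then delete the first character.
Applying both steps to "kitchen": "jhsbgdm", then "hsbgdm".

hsbgdm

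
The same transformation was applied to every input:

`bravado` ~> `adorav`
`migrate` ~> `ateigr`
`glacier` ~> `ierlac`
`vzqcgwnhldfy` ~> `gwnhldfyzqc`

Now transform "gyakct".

Each output is the input with this applied: delete the first character, then move the first 3 characters to the end (rotate left by 3).
Working it through for "gyakct": intermediate "yakct", final "ctyak".

ctyak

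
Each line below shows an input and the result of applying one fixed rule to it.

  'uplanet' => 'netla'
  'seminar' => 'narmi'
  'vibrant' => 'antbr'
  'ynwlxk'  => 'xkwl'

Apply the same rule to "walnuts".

The transformation: delete the first 2 characters, then move the first 2 characters to the end (rotate left by 2).
"walnuts" → "lnuts" → "utsln".

utsln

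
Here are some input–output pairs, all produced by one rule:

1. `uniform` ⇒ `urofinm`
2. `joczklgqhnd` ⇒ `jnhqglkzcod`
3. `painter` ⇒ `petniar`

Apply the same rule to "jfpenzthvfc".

jfvhtznepfc

The rule is to reverse the string, then swap the first and last characters.
On "jfpenzthvfc": the first step gives "cfvhtznepfj", and the second then gives "jfvhtznepfc".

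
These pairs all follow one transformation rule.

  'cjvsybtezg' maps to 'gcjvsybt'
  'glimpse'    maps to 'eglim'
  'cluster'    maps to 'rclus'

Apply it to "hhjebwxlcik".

The rule is to move the last 3 characters to the front (rotate right by 3), then delete the first 2 characters.
On "hhjebwxlcik": the first step gives "cikhhjebwxl", and the second then gives "khhjebwxl".
(Check on "cjvsybtezg": → "ezgcjvsybt" → "gcjvsybt" ✓)

khhjebwxl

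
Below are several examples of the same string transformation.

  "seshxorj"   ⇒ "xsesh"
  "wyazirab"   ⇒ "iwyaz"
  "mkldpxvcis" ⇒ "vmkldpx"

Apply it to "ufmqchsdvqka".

Looking at the pairs, the operation is to delete the last 3 characters, then move the last character to the front.
So "ufmqchsdvqka" becomes "vufmqchsd".

vufmqchsd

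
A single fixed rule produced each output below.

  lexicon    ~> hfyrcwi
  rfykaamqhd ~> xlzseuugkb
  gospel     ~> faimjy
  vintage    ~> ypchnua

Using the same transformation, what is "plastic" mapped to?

wjfumnc

The rule is to move the last character to the front, then shift every letter 6 places backward in the alphabet (wrapping around).
For "plastic", step one produces "cplasti"; step two turns that into "wjfumnc".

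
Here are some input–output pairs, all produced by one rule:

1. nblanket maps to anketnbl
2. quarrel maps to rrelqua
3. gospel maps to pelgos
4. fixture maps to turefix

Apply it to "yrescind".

Rule — move the first 3 characters to the end (rotate left by 3).
Applying that to "yrescind" gives "scindyre".

scindyre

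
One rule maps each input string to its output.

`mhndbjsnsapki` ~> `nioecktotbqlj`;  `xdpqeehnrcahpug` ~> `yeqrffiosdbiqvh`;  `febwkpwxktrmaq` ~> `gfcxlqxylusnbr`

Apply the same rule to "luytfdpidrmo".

Looking at the pairs, the operation is to shift every letter 1 place forward in the alphabet (wrapping around).
"luytfdpidrmo" → "mvzugeqjesnp".

mvzugeqjesnp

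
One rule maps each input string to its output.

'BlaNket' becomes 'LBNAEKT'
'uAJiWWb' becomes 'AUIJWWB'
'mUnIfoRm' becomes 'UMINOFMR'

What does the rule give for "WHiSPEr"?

HWSIEPR

In each case the input is transformed by: swap each adjacent pair of characters (1↔2, 3↔4, ...), then convert every letter to uppercase.
For "WHiSPEr", step one produces "HWSiEPr"; step two turns that into "HWSIEPR".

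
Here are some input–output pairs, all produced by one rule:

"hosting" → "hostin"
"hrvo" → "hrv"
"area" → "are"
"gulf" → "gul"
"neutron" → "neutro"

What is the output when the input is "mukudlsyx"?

mukudlsy

Each output is the input with this applied: delete the last character.
Doing the same to "mukudlsyx": "mukudlsy".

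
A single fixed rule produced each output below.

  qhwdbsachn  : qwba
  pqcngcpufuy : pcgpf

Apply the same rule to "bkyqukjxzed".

In each case the input is transformed by: keep every other character starting from the first (positions 1st, 3rd, 5th, ...), then delete the last character.
Starting from "bkyqukjxzed": after the first operation, "byujzd"; after the second, "byujz".

byujz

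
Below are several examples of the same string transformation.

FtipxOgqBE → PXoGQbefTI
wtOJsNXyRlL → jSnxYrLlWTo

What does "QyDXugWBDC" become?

xUGwbdcqYd

In each case the input is transformed by: flip the case of every letter, then move the first 3 characters to the end (rotate left by 3).
"QyDXugWBDC" → "xUGwbdcqYd".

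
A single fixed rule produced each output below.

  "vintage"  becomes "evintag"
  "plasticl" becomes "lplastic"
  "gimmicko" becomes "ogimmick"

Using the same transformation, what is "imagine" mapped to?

eimagin

What's happening: move the last character to the front.
On "imagine" that produces "eimagin".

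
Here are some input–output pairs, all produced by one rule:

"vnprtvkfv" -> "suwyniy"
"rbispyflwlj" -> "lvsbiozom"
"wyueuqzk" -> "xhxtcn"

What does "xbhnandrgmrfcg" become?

The pattern: shift every letter 3 places forward in the alphabet (wrapping around), then delete the first 2 characters.
"xbhnandrgmrfcg" → "aekqdqgujpuifj" → "kqdqgujpuifj".
(Check on "rbispyflwlj": → "uelvsbiozom" → "lvsbiozom" ✓)

kqdqgujpuifj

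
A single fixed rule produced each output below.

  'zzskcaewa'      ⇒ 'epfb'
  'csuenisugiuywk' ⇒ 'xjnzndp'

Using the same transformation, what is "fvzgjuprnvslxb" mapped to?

alzwaqg

Rule — shift every letter 5 places forward in the alphabet (wrapping around), then keep every other character starting from the second (positions 2nd, 4th, 6th, ...).
For "fvzgjuprnvslxb", step one produces "kaelozuwsaxqcg"; step two turns that into "alzwaqg".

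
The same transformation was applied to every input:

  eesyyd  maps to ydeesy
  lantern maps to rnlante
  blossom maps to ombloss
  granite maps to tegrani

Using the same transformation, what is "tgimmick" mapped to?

cktgimmi

The transformation: move the last 2 characters to the front (rotate right by 2).
Doing the same to "tgimmick": "cktgimmi".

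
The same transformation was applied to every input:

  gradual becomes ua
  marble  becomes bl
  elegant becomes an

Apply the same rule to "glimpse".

In each case the input is transformed by: move the last 3 characters to the front (rotate right by 3), then keep only the first 2 characters.
On "glimpse": the first step gives "pseglim", and the second then gives "ps".

ps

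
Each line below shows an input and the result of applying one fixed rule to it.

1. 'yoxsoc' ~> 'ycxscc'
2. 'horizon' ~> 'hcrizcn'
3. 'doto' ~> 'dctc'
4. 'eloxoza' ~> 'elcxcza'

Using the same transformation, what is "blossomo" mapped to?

Looking at the pairs, the operation is to replace every "o" with "c".
"blossomo" → "blcsscmc".

blcsscmc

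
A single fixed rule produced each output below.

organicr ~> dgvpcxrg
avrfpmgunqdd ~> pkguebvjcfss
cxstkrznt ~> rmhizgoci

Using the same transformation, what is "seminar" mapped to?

The transformation: shift every letter 11 places backward in the alphabet (wrapping around).
"seminar" → "htbxcpg".

htbxcpg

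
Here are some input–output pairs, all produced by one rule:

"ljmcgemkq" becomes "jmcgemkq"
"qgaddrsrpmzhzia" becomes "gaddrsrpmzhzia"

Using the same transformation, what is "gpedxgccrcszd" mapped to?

The transformation: delete the first character.
Applying that to "gpedxgccrcszd" gives "pedxgccrcszd".

pedxgccrcszd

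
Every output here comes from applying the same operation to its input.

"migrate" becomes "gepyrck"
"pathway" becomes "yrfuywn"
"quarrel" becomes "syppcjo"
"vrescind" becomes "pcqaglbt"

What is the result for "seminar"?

The pattern: shift every letter 2 places backward in the alphabet (wrapping around), then move the first character to the end.
On "seminar": the first step gives "qckglyp", and the second then gives "ckglypq".

ckglypq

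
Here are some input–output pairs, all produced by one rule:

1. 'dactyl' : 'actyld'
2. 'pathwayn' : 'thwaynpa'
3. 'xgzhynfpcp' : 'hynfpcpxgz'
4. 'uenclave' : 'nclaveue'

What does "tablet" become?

The transformation: swap the front and back halves of the string, then move the last 2 characters to the front (rotate right by 2).
"tablet" → "lettab" → "ablett".
(Check on "uenclave": → "laveuenc" → "nclaveue" ✓)

ablett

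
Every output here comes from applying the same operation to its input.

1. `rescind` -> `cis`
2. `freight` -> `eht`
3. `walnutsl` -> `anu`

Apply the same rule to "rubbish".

The rule is to sort the characters into alphabetical order, then keep one character in every 3, starting at position 1 (positions 1st, 4th, 7th, ...).
Applying both steps to "rubbish": "bbhirsu", then "biu".

biu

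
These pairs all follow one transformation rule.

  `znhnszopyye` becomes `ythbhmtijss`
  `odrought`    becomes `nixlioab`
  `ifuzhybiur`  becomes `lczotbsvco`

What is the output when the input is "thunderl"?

fnbohxyl

The pattern: move the last character to the front, then shift every letter 6 places backward in the alphabet (wrapping around).
On "thunderl": the first step gives "lthunder", and the second then gives "fnbohxyl".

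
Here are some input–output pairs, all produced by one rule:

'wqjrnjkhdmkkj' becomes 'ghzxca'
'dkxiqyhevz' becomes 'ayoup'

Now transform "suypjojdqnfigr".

kfetdyh

The rule is to shift every letter 10 places backward in the alphabet (wrapping around), then keep every other character starting from the second (positions 2nd, 4th, 6th, ...).
"suypjojdqnfigr" → "ikofzeztgdvywh" → "kfetdyh".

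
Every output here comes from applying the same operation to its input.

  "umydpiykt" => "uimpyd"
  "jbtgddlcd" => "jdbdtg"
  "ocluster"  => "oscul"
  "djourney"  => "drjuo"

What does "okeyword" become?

The rule is to delete the last 3 characters, then take characters alternately from the front and the back (1st, last, 2nd, 2nd-last, ...).
On "okeyword" that produces "owkye".

owkye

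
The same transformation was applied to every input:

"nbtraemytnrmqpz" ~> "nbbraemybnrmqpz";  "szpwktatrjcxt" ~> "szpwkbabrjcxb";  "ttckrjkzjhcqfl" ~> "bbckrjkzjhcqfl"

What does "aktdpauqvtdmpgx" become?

akbdpauqvbdmpgx

What's happening: replace every "t" with "b".
So "aktdpauqvtdmpgx" becomes "akbdpauqvbdmpgx".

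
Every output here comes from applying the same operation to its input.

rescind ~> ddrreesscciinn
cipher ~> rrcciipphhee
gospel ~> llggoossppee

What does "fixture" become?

eeffiixxttuurr

Looking at the pairs, the operation is to move the last character to the front, then double every character.
Applying both steps to "fixture": "efixtur", then "eeffiixxttuurr".
(Check on "cipher": → "rciphe" → "rrcciipphhee" ✓)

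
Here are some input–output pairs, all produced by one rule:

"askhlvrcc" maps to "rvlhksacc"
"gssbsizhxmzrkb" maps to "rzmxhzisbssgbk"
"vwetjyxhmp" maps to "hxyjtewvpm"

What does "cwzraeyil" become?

yearzwcli

In each case the input is transformed by: reverse the string, then move the first 2 characters to the end (rotate left by 2).
Applying both steps to "cwzraeyil": "liyearzwc", then "yearzwcli".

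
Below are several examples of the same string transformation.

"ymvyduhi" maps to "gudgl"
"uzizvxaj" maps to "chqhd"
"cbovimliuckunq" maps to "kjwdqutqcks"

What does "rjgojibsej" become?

The rule is to delete the last 3 characters, then shift every letter 8 places forward in the alphabet (wrapping around).
On "rjgojibsej": the first step gives "rjgojib", and the second then gives "zrowrqj".

zrowrqj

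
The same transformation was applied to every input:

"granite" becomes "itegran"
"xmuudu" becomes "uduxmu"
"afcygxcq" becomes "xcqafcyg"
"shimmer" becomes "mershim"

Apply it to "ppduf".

The transformation: move the last 3 characters to the front (rotate right by 3).
On "ppduf" that produces "dufpp".

dufpp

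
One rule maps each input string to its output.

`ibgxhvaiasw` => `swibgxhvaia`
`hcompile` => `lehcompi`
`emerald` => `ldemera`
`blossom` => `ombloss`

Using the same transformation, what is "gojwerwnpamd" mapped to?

mdgojwerwnpa

In each case the input is transformed by: move the last 2 characters to the front (rotate right by 2).
Applying that to "gojwerwnpamd" gives "mdgojwerwnpa".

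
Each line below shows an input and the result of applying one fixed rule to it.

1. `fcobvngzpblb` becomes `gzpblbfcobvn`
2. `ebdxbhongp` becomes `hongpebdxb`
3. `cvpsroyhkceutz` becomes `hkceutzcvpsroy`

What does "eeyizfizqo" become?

The rule is to swap the front and back halves of the string.
For "eeyizfizqo" the result is "fizqoeeyiz".

fizqoeeyiz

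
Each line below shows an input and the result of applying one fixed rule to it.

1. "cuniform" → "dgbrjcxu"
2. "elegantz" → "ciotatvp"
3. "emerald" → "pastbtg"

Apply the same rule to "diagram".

gpbsxpv

The transformation: move the last 3 characters to the front (rotate right by 3), then shift every letter 11 places backward in the alphabet (wrapping around).
"diagram" → "ramdiag" → "gpbsxpv".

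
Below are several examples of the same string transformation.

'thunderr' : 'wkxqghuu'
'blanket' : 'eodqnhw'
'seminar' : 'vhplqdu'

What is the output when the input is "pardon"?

Rule — shift every letter 3 places forward in the alphabet (wrapping around).
For "pardon" the result is "sdugrq".

sdugrq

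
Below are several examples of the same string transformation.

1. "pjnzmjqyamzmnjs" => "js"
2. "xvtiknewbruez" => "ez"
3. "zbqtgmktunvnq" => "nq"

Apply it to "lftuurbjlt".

lt

The transformation: keep only the last 2 characters.
So "lftuurbjlt" becomes "lt".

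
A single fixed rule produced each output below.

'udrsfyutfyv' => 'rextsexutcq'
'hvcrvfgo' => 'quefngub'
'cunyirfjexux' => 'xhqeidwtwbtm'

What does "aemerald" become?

The pattern: shift every letter 1 place backward in the alphabet (wrapping around), then move the first 3 characters to the end (rotate left by 3).
Working it through for "aemerald": intermediate "zdldqzkc", final "dqzkczdl".
(Check on "hvcrvfgo": → "gubquefn" → "quefngub" ✓)

dqzkczdl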